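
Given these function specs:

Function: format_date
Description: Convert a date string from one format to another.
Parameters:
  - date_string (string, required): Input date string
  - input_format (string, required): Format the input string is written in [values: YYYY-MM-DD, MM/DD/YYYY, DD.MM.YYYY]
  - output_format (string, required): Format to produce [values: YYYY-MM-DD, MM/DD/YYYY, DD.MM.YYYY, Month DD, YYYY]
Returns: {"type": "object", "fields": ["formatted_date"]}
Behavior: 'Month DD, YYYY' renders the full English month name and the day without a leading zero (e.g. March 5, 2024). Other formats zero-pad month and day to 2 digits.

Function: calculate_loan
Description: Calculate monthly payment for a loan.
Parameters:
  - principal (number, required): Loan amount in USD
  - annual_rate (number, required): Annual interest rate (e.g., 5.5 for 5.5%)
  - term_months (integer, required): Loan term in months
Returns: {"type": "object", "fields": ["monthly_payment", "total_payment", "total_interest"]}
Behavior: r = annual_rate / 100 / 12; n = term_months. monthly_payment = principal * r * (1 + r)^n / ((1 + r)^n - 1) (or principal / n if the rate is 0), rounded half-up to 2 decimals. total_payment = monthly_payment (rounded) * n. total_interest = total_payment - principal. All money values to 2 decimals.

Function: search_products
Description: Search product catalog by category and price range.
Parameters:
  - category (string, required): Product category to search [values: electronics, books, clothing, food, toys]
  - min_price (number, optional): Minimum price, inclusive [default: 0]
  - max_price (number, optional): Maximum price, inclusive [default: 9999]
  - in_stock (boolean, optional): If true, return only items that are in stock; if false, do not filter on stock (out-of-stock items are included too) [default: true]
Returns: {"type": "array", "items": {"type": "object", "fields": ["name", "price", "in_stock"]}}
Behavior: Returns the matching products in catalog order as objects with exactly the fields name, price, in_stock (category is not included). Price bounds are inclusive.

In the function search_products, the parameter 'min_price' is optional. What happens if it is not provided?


The search_products spec declares:
  - min_price (number, optional): Minimum price, inclusive [default: 0]
It defaults to 0


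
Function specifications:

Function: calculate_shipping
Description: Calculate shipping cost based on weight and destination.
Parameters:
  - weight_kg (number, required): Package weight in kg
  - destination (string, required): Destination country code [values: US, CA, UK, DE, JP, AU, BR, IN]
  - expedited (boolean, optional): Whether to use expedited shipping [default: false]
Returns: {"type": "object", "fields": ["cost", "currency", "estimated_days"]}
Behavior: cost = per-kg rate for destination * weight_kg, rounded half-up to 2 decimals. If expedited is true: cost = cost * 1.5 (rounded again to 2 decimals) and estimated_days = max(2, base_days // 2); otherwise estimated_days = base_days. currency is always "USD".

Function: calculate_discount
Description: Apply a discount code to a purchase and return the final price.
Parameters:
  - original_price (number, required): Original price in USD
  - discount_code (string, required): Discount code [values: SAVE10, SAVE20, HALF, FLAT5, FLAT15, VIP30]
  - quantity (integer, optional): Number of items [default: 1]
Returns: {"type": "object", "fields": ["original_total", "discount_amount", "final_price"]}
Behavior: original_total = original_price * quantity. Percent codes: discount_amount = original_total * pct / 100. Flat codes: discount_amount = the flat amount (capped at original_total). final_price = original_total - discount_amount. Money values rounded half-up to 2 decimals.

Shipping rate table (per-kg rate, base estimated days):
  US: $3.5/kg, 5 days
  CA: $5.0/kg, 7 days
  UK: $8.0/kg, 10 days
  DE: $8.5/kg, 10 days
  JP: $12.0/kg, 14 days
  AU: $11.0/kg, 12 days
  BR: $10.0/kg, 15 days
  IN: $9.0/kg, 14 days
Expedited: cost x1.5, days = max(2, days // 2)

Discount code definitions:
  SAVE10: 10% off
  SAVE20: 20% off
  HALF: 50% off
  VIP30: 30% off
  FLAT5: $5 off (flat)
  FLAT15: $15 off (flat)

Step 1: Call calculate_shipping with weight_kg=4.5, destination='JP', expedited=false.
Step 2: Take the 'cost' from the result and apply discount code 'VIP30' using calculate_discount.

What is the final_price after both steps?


Step 1: calculate_shipping(weight_kg=4.5, destination=JP, expedited=false)
  Rate for JP: $12.0/kg, base 14 days
  cost = 12.0 * 4.5 = 54 -> 54.00
  expedited not set/false: estimated_days = 14
  -> cost = 54.00 USD
Step 2: calculate_discount(original_price=54.0, discount_code=VIP30, quantity=1)
  original_total = 54.0 * 1 = 54.00
  VIP30 = 30% off: discount_amount = 54.00 * 30/100 = 16.2 -> 16.20
  final_price = 54.00 - 16.20 = 37.80
  -> final_price = 37.80
$37.80


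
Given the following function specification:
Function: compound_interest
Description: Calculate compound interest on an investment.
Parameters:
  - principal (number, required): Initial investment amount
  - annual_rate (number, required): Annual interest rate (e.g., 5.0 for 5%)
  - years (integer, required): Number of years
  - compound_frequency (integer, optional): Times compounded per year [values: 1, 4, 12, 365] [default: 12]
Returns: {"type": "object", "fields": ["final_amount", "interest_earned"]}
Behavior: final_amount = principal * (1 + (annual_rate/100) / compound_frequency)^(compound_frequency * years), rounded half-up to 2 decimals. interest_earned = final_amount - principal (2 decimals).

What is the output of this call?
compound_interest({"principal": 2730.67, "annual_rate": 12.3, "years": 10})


Defaults applied: compound_frequency=12
rate per period = 12.3/100/12 = 0.01025 (keep full precision); periods = 12 * 10 = 120
(1 + 0.01025)^120 = 3.39987613
final_amount = 2730.67 * 3.39987613 = 9283.939739 -> 9283.94
interest_earned = 9283.94 - 2730.67 = 6553.27
Output:
{"final_amount": 9283.94, "interest_earned": 6553.27}


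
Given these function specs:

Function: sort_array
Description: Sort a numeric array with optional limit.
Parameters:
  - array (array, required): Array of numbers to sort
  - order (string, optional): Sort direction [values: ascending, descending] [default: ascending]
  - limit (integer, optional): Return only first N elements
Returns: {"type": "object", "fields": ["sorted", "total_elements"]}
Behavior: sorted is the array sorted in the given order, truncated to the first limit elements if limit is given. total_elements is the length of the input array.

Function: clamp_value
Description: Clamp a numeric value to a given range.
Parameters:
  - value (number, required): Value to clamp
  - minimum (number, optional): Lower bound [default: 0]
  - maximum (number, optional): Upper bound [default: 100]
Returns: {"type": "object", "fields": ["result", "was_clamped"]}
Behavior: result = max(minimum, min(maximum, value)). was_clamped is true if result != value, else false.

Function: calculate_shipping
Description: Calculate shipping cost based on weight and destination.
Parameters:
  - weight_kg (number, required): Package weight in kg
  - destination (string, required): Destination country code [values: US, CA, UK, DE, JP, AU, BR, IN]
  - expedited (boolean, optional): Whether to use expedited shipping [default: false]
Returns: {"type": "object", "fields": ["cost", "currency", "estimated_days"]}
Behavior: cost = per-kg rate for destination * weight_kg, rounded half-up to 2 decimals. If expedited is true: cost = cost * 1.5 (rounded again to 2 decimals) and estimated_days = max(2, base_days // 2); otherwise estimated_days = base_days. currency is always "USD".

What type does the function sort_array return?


The sort_array spec declares Returns: {"type": "object", "fields": ["sorted", "total_elements"]}
Type:
object


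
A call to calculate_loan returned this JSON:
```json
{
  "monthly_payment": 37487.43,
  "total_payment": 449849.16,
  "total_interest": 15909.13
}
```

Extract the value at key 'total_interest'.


15909.13


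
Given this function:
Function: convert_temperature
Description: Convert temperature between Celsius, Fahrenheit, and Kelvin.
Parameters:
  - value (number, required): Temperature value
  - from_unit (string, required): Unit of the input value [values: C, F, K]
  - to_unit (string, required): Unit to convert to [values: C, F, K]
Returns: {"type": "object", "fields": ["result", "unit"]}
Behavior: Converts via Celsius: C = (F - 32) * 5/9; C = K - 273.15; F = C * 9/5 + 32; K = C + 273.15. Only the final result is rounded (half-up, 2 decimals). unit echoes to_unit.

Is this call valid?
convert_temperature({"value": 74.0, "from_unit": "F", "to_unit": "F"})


Checking all required parameters present and types match... All valid.
Valid


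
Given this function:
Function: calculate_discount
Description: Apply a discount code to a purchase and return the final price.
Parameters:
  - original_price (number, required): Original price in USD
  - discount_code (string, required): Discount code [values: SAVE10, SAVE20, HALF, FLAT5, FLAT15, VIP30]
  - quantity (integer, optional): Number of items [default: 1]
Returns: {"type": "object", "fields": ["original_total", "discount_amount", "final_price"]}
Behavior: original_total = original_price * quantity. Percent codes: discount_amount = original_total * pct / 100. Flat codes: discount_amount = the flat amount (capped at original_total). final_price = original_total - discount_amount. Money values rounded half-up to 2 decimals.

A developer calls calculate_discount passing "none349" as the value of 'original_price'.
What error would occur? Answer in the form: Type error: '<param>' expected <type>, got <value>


Spec: 'original_price' is declared as number; "none349" is a string.
Type error: 'original_price' expected number, got "none349"


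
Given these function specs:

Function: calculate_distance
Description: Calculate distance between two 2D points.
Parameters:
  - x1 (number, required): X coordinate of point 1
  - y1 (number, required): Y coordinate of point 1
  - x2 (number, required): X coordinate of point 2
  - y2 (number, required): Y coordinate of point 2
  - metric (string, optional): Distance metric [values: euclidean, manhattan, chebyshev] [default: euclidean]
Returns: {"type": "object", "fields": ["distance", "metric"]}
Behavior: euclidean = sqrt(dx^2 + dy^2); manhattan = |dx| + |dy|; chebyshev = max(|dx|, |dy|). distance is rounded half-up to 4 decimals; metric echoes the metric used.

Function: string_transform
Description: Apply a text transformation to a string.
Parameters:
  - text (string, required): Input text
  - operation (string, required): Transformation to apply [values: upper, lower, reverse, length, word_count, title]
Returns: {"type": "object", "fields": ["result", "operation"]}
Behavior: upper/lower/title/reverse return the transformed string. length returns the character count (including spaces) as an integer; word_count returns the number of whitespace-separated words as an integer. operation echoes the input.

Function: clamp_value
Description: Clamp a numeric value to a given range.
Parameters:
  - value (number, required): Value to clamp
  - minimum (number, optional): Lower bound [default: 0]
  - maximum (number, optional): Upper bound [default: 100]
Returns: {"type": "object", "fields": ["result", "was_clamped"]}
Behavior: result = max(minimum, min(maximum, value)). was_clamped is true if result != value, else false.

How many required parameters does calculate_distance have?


Parameters of calculate_distance: x1 (required), y1 (required), x2 (required), y2 (required), metric (optional)
Required count:
4


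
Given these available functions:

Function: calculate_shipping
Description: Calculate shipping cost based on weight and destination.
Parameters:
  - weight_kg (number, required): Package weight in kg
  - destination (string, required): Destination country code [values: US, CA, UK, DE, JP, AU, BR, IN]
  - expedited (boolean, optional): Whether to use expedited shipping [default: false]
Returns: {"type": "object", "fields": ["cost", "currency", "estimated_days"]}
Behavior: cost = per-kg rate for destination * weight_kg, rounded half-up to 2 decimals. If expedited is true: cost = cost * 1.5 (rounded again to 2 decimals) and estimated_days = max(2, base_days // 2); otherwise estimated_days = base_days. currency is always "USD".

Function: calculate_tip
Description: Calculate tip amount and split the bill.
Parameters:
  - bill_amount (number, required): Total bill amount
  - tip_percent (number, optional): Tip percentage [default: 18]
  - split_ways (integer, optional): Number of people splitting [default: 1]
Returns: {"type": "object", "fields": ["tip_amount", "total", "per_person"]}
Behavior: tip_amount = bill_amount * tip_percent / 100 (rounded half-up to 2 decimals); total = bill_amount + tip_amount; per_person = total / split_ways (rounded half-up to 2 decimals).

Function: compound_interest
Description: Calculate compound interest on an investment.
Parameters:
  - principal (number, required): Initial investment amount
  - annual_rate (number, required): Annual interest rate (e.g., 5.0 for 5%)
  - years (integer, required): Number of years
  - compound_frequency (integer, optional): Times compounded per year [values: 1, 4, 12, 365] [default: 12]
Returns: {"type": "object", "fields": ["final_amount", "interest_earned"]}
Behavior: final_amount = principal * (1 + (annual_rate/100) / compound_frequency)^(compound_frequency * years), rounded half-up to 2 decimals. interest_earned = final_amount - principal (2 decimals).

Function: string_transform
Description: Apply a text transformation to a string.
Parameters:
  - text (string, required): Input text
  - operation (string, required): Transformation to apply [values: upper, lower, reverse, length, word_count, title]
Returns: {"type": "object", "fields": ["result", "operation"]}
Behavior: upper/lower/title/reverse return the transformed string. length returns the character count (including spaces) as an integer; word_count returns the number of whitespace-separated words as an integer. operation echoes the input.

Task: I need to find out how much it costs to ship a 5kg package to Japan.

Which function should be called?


The task needs a function whose description is: Calculate shipping cost based on weight and destination.
calculate_shipping


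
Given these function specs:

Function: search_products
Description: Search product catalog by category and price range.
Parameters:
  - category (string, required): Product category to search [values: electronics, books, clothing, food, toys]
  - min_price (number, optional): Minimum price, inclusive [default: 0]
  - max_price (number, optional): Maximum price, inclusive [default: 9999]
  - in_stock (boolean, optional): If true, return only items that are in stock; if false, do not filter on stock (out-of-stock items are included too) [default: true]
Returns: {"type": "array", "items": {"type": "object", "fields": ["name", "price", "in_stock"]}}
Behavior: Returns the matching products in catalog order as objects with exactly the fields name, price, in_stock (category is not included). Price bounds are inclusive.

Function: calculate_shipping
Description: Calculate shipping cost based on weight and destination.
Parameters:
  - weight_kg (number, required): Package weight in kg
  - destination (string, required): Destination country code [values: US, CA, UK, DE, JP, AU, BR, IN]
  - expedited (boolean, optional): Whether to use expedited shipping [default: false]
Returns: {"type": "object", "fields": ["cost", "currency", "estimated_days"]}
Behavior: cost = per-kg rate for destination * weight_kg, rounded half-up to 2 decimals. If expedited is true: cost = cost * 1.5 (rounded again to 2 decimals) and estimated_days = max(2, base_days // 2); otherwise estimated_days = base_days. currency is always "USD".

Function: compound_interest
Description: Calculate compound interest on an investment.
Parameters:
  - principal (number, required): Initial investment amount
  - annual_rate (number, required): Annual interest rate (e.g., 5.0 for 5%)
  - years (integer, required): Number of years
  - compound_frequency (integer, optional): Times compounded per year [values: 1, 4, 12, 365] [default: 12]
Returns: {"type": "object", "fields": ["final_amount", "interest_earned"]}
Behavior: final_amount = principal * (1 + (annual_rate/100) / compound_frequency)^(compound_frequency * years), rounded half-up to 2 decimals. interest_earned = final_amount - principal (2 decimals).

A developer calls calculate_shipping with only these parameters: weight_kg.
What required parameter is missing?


Required parameters: weight_kg, destination
Provided: weight_kg
Missing: destination
destination


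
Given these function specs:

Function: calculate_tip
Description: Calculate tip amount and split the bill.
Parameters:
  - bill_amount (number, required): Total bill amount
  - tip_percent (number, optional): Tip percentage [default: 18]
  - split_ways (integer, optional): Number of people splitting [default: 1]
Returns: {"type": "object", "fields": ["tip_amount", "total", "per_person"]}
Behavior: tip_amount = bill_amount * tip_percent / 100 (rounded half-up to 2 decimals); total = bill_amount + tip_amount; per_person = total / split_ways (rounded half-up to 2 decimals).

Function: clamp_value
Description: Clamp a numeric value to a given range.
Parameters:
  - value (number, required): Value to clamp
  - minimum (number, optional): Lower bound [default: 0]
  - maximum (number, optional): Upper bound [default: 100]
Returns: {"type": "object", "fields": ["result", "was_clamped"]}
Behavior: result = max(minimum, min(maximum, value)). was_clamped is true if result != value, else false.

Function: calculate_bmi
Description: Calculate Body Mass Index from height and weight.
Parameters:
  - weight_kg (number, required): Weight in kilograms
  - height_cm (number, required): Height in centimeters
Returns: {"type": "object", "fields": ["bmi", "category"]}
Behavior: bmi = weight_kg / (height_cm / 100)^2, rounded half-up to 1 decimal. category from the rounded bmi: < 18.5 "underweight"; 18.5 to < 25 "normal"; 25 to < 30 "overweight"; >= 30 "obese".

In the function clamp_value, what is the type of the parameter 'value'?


The clamp_value spec declares:
  - value (number, required): Value to clamp
Type:
number


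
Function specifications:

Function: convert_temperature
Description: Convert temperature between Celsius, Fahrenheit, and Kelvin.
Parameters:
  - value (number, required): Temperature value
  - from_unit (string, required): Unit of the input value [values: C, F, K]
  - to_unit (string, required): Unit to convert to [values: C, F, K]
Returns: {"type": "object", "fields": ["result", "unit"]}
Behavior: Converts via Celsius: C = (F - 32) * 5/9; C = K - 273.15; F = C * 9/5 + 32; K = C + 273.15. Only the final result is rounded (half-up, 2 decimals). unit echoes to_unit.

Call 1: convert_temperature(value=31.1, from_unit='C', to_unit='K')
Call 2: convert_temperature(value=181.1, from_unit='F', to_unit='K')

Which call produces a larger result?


Call 1:
  Input already in C: 31.1
  To K: 31.1 + 273.15 = 304.25
  Round to 2 decimals: 304.25
  -> 304.25 K
Call 2:
  To C: (181.1 - 32) * 5/9 = 82.833333
  To K: 82.833333 + 273.15 = 355.983333
  Round to 2 decimals: 355.98
  -> 355.98 K
Call 2 (355.98 K)


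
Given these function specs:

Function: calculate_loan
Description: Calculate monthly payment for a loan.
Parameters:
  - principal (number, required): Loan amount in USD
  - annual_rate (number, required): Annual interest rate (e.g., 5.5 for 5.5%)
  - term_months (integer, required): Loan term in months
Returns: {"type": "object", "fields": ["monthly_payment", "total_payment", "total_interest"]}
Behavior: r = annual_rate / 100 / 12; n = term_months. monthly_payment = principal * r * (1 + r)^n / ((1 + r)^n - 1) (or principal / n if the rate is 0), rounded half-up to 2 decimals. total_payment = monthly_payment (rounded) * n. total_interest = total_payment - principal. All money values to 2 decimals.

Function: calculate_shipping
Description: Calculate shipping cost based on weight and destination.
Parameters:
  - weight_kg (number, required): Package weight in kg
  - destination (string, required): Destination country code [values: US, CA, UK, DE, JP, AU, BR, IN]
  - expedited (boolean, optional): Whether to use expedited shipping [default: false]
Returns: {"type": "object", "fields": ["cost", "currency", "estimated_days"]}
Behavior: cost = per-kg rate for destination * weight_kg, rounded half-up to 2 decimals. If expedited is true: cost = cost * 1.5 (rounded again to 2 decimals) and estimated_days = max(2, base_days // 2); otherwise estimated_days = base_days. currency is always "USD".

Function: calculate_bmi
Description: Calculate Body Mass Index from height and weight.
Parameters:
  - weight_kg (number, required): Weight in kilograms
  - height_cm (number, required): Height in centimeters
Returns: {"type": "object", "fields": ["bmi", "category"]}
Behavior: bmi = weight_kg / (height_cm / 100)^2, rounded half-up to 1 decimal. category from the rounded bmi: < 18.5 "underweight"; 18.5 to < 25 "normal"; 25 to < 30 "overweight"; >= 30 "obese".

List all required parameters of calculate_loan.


Parameters of calculate_loan and their required/optional flag:
  principal: required
  annual_rate: required
  term_months: required
annual_rate, principal, term_months


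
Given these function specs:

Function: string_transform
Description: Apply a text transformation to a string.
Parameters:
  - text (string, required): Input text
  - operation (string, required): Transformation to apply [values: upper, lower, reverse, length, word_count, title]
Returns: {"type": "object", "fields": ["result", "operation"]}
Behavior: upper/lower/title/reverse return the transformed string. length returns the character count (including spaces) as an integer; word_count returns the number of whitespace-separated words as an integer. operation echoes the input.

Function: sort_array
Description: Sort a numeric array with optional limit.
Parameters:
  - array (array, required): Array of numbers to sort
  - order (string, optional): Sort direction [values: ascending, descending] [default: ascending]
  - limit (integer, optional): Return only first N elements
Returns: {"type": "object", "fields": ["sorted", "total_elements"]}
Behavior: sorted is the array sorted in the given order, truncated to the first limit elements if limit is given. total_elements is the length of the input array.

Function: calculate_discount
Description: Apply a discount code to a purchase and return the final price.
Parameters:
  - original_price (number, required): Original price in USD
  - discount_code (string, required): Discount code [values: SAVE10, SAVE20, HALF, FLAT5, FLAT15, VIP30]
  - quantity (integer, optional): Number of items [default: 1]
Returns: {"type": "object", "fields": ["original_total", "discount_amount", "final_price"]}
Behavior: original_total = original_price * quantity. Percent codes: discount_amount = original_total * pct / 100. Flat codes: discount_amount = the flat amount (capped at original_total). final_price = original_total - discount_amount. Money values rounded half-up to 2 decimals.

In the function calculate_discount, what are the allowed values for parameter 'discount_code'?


The calculate_discount spec declares:
  - discount_code (string, required): Discount code [values: SAVE10, SAVE20, HALF, FLAT5, FLAT15, VIP30]
Allowed values:
SAVE10, SAVE20, HALF, FLAT5, FLAT15, VIP30


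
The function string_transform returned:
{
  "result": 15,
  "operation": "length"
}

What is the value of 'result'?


15


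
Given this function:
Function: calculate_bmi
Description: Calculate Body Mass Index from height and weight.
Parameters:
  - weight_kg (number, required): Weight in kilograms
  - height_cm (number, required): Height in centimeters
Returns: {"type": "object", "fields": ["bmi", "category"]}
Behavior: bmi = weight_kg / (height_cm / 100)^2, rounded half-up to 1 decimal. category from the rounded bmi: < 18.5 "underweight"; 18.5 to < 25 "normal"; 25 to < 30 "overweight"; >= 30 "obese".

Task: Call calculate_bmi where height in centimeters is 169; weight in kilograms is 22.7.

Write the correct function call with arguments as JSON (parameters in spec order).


Mapping each described value to its parameter name:
  'Height in centimeters' -> height_cm = 169
  'Weight in kilograms' -> weight_kg = 22.7
calculate_bmi({"weight_kg": 22.7, "height_cm": 169})


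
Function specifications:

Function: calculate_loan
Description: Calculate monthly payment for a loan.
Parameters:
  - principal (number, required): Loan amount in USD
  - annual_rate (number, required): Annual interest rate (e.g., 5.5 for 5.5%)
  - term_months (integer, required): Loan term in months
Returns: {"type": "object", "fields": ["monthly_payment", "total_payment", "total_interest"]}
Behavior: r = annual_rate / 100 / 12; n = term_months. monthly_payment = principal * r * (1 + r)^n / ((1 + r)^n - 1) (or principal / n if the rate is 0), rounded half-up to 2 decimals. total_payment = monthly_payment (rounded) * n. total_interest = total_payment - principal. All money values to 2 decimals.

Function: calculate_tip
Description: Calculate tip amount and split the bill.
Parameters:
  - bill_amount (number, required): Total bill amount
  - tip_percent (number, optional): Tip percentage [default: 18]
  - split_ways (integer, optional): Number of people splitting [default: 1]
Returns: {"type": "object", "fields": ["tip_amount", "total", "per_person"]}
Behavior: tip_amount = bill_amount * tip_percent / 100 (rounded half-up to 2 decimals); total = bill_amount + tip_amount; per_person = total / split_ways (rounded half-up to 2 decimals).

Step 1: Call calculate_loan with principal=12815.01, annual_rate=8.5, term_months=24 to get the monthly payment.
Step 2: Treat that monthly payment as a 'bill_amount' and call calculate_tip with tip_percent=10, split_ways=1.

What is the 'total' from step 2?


Step 1: calculate_loan(principal=12815.01, annual_rate=8.5, term_months=24)
  r = 8.5 / 100 / 12 = 0.007083333333 (keep full precision)
  (1 + r)^24 = 1.18459476
  monthly_payment = 12815.01 * 0.007083333333 * 1.18459476 / (1.18459476 - 1) = 582.514928 -> 582.51
  total_payment = 582.51 * 24 = 13980.24
  total_interest = 13980.24 - 12815.01 = 1165.23
  -> monthly_payment = 582.51
Step 2: calculate_tip(bill_amount=582.51, tip_percent=10, split_ways=1)
  tip_amount = 582.51 * 10/100 = 58.251 -> 58.25
  total = 582.51 + 58.25 = 640.76
  per_person = 640.76 / 1 = 640.76 -> 640.76
  -> total = 640.76
$640.76


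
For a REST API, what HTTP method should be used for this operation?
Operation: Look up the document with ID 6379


GET = read, POST = create, PUT = update/replace, DELETE = remove
This operation is a read.
GET


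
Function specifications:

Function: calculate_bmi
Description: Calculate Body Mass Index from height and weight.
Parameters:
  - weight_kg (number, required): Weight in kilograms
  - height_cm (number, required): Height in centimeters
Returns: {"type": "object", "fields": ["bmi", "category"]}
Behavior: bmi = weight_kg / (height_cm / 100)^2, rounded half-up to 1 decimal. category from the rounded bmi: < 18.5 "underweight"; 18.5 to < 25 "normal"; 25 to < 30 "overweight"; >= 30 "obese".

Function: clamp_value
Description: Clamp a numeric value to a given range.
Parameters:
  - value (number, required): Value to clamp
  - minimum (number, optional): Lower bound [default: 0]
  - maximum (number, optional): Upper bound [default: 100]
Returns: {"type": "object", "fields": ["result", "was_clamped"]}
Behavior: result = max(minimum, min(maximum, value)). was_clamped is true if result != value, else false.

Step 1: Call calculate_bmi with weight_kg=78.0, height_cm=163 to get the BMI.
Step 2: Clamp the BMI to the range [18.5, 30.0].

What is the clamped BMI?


Step 1: calculate_bmi(weight_kg=78.0, height_cm=163)
  height_m = 163 / 100 = 1.63
  bmi = 78.0 / 1.63^2 = 78.0 / 2.6569 = 29.357522 -> 29.4
  25 <= 29.4 < 30 -> overweight
  -> bmi = 29.4
Step 2: clamp_value(value=29.4, minimum=18.5, maximum=30.0)
  result = max(18.5, min(30.0, 29.4)) = max(18.5, 29.4) = 29.4
  was_clamped = (29.4 != 29.4) = false
  -> result = 29.4
29.4


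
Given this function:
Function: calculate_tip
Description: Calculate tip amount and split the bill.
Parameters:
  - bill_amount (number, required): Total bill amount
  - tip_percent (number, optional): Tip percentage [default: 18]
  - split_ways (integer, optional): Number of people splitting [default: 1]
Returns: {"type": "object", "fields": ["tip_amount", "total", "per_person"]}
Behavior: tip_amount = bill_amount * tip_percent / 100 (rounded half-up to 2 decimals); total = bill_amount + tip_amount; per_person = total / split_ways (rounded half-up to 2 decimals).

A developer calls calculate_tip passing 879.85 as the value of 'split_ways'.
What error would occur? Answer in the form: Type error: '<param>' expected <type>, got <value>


Spec: 'split_ways' is declared as integer; 879.85 is a non-integer number.
Type error: 'split_ways' expected integer, got 879.85


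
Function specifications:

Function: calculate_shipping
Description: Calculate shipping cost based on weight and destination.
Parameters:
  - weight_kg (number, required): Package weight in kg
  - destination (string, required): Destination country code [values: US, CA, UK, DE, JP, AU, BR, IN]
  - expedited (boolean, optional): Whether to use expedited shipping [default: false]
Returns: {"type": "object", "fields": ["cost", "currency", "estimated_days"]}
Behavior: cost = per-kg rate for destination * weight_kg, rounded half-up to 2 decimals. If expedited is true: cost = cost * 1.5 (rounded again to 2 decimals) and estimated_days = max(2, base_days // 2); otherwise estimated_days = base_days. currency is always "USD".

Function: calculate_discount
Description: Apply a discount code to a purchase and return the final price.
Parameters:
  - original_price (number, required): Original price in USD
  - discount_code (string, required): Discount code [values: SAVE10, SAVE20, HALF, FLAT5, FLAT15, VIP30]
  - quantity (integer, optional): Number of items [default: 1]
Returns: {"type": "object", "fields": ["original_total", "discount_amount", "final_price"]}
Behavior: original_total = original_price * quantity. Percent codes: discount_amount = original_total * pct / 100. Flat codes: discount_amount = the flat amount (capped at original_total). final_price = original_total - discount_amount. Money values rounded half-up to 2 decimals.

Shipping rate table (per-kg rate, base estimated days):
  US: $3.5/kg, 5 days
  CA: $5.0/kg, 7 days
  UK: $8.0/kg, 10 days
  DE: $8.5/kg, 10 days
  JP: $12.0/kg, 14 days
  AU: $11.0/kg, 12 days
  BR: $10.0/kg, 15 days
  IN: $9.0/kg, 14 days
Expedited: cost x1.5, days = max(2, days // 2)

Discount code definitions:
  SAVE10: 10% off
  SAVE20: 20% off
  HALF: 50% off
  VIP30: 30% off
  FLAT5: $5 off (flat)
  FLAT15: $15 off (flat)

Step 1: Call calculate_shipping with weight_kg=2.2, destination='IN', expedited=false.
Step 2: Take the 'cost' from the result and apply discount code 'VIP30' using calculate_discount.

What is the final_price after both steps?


Step 1: calculate_shipping(weight_kg=2.2, destination=IN, expedited=false)
  Rate for IN: $9.0/kg, base 14 days
  cost = 9.0 * 2.2 = 19.8 -> 19.80
  expedited not set/false: estimated_days = 14
  -> cost = 19.80 USD
Step 2: calculate_discount(original_price=19.8, discount_code=VIP30, quantity=1)
  original_total = 19.8 * 1 = 19.80
  VIP30 = 30% off: discount_amount = 19.80 * 30/100 = 5.94 -> 5.94
  final_price = 19.80 - 5.94 = 13.86
  -> final_price = 13.86
$13.86


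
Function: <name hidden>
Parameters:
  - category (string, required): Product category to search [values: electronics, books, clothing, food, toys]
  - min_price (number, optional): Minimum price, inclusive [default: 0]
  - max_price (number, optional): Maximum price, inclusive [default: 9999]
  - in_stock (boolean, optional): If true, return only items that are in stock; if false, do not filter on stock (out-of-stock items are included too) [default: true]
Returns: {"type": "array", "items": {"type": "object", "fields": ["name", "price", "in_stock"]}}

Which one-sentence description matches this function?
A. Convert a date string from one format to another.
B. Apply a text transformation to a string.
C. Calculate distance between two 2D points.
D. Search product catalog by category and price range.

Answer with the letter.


Parameters category, min_price, max_price, in_stock and return "array" fit: Search product catalog by category and price range.
D


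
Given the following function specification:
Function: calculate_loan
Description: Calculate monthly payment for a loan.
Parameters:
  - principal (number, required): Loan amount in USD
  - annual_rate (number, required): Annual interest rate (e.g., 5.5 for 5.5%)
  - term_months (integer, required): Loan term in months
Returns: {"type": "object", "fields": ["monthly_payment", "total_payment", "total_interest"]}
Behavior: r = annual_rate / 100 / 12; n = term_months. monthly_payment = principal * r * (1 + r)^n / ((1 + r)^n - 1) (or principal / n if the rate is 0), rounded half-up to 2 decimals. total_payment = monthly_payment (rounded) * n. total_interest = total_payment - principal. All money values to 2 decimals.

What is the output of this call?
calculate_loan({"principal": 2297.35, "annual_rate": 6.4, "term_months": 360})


r = 6.4 / 100 / 12 = 0.005333333333 (keep full precision)
(1 + r)^360 = 6.78624746
monthly_payment = 2297.35 * 0.005333333333 * 6.78624746 / (6.78624746 - 1) = 14.37006 -> 14.37
total_payment = 14.37 * 360 = 5173.20
total_interest = 5173.20 - 2297.35 = 2875.85
Output:
{"monthly_payment": 14.37, "total_payment": 5173.2, "total_interest": 2875.85}


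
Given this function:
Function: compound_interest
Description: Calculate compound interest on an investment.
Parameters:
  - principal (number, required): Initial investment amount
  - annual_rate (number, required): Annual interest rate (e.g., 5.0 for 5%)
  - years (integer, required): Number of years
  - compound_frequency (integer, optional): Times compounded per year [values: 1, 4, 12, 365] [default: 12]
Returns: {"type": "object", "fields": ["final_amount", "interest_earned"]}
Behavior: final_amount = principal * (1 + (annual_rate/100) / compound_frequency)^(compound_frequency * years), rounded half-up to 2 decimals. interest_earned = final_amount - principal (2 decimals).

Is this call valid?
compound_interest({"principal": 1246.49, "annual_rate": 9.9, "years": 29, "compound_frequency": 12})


Checking all required parameters present and types match... All valid.
Valid


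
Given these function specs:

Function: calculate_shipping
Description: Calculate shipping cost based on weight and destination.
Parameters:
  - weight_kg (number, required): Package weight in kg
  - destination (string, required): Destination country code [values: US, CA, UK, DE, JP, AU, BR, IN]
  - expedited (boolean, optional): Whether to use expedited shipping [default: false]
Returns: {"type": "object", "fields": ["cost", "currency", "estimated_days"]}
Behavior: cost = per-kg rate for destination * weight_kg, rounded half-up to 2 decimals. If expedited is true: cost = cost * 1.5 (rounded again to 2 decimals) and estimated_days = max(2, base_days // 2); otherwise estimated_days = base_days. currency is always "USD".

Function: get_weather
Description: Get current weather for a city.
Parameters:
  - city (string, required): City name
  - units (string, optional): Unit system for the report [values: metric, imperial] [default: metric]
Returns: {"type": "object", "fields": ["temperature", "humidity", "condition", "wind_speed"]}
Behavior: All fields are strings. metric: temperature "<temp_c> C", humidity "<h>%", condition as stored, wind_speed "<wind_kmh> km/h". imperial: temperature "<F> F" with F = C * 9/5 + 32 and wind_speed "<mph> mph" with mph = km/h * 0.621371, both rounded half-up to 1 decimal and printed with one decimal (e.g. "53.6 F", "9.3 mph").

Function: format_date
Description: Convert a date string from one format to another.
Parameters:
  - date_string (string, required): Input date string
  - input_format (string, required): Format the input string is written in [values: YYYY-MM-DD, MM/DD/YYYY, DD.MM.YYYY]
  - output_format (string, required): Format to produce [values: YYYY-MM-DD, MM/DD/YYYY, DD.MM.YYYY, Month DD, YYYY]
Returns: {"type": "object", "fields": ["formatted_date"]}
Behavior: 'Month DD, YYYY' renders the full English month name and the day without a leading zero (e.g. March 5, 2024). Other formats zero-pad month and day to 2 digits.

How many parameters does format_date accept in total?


Parameters of format_date: date_string (required), input_format (required), output_format (required)
Total:
3


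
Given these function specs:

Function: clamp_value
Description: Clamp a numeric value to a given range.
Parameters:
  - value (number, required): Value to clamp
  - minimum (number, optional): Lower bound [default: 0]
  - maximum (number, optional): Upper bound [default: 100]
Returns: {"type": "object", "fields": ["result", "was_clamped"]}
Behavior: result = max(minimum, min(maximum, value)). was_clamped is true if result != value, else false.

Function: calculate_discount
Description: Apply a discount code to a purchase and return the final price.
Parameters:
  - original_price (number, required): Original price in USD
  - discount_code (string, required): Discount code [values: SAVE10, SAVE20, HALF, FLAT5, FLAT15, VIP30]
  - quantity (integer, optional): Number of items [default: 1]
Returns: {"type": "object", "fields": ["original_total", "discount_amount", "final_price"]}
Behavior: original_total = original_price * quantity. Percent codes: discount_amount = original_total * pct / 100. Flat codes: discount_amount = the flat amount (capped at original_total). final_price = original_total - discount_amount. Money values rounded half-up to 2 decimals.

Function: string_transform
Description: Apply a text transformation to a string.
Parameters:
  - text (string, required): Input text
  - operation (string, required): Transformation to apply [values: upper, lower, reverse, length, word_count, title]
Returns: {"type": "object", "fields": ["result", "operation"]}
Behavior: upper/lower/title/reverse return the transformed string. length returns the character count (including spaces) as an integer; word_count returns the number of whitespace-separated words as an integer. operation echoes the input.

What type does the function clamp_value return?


The clamp_value spec declares Returns: {"type": "object", "fields": ["result", "was_clamped"]}
Type:
object


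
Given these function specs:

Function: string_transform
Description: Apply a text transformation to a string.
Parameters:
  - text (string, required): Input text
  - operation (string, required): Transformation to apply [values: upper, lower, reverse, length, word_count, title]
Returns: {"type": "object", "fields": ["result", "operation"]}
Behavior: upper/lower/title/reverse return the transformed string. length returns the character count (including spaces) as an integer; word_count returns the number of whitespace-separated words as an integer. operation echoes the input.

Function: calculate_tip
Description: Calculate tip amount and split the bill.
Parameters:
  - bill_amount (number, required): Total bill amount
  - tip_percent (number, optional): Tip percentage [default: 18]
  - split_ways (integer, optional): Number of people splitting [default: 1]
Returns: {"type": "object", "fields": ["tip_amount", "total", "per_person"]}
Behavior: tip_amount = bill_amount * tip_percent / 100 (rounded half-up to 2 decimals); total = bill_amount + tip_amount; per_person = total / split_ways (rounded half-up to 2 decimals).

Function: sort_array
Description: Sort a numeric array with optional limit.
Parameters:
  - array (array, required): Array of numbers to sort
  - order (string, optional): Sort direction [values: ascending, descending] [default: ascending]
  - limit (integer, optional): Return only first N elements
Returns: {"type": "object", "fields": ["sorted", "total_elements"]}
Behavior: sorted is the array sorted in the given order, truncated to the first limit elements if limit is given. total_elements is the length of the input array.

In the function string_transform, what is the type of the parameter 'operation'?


The string_transform spec declares:
  - operation (string, required): Transformation to apply [values: upper, lower, reverse, length, word_count, title]
Type:
string
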